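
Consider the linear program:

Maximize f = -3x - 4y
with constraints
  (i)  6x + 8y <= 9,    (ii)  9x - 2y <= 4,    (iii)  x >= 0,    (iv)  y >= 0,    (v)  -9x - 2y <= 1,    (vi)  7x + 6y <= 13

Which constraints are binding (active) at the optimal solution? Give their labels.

Extreme points and f = -3x - 4y:
  (25/42, 19/28) → f = -9/2
  (0, 9/8) → f = -9/2
  (4/9, 0) → f = -4/3
  (0, 0) → f = 0

The maximum is at (0, 0). Substituting into each constraint, equality holds for (iii) and (iv); the remaining constraints have slack.

(iii) and (iv)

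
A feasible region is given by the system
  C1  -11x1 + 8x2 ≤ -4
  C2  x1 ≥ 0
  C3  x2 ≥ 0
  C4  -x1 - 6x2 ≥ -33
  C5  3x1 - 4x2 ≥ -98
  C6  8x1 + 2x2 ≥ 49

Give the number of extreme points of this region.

The feasible vertices (each the meet of two boundaries and inside every other half-plane) are:
  (33, 0)
  (49/8, 0)
  (114/23, 215/46)

3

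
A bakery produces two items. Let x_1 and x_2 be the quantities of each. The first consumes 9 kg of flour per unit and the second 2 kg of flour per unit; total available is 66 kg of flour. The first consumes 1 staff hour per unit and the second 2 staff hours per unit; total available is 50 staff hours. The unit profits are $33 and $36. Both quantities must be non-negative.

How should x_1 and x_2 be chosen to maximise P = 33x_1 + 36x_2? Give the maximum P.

Corner points and P = 33x_1 + 36x_2:
  (0, 0) → P = 0
  (0, 25) → P = 900
  (22/3, 0) → P = 242
  (2, 24) → P = 930

The optimum lies where 9x_1 + 2x_2 = 66 and x_1 + 2x_2 = 50.
Solving simultaneously gives x_1 = 2, x_2 = 24.

x_1 = 2, x_2 = 24, maximum P = 930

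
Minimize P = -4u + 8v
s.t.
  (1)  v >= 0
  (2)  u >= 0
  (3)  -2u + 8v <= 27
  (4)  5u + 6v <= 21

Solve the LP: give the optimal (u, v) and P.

u = 21/5, v = 0, minimum P = -84/5

Vertices and P = -4u + 8v:
  (0, 0) → P = 0
  (21/5, 0) → P = -84/5
  (0, 27/8) → P = 27
  (3/26, 177/52) → P = 348/13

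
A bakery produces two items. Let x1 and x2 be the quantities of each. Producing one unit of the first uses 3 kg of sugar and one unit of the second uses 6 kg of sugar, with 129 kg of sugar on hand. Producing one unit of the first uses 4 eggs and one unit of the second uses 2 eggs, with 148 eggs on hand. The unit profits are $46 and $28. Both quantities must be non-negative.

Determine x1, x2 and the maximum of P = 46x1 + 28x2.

x1 = 35, x2 = 4, maximum P = 1722

Corner points and P = 46x1 + 28x2:
  (0, 0) → P = 0
  (0, 43/2) → P = 602
  (37, 0) → P = 1702
  (35, 4) → P = 1722

At the optimal vertex, 3x1 + 6x2 = 129 and 4x1 + 2x2 = 148.
Solving simultaneously gives x1 = 35, x2 = 4.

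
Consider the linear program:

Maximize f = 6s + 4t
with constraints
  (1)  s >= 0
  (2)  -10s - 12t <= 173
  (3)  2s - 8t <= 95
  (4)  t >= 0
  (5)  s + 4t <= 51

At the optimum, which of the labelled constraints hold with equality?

Vertices and f = 6s + 4t:
  (0, 0) → f = 0
  (0, 51/4) → f = 51
  (95/2, 0) → f = 285
  (197/4, 7/16) → f = 1189/4

The maximum is at (197/4, 7/16). Substituting into each constraint, equality holds for (3) and (5); the remaining constraints have slack.

(3) and (5)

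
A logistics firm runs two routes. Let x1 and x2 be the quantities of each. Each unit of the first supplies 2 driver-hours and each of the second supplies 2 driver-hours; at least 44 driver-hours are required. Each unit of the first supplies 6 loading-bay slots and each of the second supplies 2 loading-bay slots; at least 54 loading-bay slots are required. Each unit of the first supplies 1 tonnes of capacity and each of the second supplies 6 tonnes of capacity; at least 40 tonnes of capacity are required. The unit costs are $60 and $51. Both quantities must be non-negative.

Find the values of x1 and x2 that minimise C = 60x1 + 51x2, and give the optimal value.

x1 = 5/2, x2 = 39/2, minimum C = 2289/2

Extreme points and C = 60x1 + 51x2:
  (0, 27) → C = 1377
  (40, 0) → C = 2400
  (5/2, 39/2) → C = 2289/2
  (92/5, 18/5) → C = 6438/5
The feasible region is unbounded (it extends along (0, 1), (1, 0)), but C strictly increases along every unbounded feasible direction, so there is no improving ray and the minimum is attained at a vertex.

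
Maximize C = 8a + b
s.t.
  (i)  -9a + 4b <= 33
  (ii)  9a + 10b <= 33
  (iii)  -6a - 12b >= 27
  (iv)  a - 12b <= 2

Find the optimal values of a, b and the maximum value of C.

a = -25/7, b = -13/28, maximum C = -813/28

Vertices and C = 8a + b:
  (-42/11, -15/44) → C = -1359/44
  (-101/26, -51/104) → C = -3283/104
  (-25/7, -13/28) → C = -813/28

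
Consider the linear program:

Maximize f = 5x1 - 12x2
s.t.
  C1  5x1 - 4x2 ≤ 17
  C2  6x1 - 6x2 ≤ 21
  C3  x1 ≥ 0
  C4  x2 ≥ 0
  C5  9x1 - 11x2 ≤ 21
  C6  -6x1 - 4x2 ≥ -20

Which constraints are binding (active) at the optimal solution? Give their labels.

Vertices and f = 5x1 - 12x2:
  (0, 0) → f = 0
  (0, 5) → f = -60
  (7/3, 0) → f = 35/3
  (152/51, 9/17) → f = 436/51

The maximum is at (7/3, 0). Substituting into each constraint, equality holds for C4 and C5; the remaining constraints have slack.

C4 and C5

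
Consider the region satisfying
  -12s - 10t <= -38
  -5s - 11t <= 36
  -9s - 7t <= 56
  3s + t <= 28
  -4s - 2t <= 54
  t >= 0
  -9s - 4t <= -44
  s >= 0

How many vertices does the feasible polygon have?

4

Pairwise boundary intersections that survive every other constraint:
  (28/3, 0)
  (0, 28)
  (44/9, 0)
  (0, 11)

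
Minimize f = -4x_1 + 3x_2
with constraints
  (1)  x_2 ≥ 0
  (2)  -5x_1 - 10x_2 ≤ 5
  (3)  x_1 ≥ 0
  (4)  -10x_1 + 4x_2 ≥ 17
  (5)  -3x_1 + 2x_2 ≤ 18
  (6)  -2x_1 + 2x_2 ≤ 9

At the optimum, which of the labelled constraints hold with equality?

(3) and (4)

Feasible corners and f = -4x_1 + 3x_2:
  (0, 17/4) → f = 51/4
  (0, 9/2) → f = 27/2
  (1/6, 14/3) → f = 40/3

The minimum is at (0, 17/4). Substituting into each constraint, equality holds for (3) and (4); the remaining constraints have slack.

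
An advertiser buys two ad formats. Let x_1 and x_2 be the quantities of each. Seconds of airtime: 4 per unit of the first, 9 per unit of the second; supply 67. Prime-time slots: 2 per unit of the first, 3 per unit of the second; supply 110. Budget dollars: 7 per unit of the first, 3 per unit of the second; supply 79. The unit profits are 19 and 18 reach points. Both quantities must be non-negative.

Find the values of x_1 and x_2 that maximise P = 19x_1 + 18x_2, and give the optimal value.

Extreme points and P = 19x_1 + 18x_2:
  (0, 0) → P = 0
  (0, 67/9) → P = 134
  (79/7, 0) → P = 1501/7
  (10, 3) → P = 244

x_1 = 10, x_2 = 3, maximum P = 244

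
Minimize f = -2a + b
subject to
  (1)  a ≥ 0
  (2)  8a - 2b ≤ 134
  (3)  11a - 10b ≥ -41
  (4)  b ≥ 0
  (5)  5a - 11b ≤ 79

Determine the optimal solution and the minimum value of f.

Vertices and f = -2a + b:
  (0, 41/10) → f = 41/10
  (0, 0) → f = 0
  (711/29, 901/29) → f = -521/29
  (658/39, 19/39) → f = -1297/39
  (79/5, 0) → f = -158/5

The optimum lies where 8a - 2b = 134 and 5a - 11b = 79.
Solving simultaneously gives a = 658/39, b = 19/39.

a = 658/39, b = 19/39, minimum f = -1297/39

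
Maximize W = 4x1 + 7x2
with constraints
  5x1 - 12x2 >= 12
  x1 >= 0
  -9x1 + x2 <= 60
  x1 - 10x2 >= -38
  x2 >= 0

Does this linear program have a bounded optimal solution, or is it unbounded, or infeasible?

unbounded

From the feasible point (288/19, 101/19), moving in the direction (10, 1) keeps every constraint satisfied while W increases without bound.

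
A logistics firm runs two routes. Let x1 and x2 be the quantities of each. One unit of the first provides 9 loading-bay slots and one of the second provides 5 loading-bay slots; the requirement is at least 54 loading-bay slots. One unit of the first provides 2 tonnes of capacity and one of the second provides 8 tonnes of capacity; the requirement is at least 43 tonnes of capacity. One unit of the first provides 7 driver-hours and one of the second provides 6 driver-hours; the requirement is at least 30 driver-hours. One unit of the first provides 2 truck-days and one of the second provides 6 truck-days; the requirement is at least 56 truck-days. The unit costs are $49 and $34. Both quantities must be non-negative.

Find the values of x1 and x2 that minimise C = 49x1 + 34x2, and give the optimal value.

x1 = 1, x2 = 9, minimum C = 355

Extreme points and C = 49x1 + 34x2:
  (0, 54/5) → C = 1836/5
  (28, 0) → C = 1372
  (1, 9) → C = 355
The feasible region is unbounded (it extends along (0, 1), (1, 0)), but C strictly increases along every unbounded feasible direction, so there is no improving ray and the minimum is attained at a vertex.

The binding constraints are 9x1 + 5x2 = 54 and 2x1 + 6x2 = 56.
Solving simultaneously gives x1 = 1, x2 = 9.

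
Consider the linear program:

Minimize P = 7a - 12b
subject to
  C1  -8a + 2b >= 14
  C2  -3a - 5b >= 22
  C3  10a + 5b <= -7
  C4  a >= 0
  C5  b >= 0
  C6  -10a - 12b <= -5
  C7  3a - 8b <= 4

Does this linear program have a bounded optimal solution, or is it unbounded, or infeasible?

The boundaries -10a - 12b = -5 and 3a - 8b = 4 meet at (22/29, -25/116), but that point violates -8a + 2b ≥ 14. Every candidate vertex is excluded by some other constraint, so the feasible region is empty.

infeasible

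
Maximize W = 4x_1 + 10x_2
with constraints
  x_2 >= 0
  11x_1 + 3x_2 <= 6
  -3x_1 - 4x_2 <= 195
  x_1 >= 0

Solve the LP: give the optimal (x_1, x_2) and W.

x_1 = 0, x_2 = 2, maximum W = 20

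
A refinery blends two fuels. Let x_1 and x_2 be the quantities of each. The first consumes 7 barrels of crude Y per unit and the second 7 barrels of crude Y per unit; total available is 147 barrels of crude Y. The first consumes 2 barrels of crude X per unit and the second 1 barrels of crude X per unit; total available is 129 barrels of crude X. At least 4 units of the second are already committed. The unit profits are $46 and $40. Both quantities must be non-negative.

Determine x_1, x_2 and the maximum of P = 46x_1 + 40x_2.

Vertices and P = 46x_1 + 40x_2:
  (0, 21) → P = 840
  (0, 4) → P = 160
  (17, 4) → P = 942

The binding constraints are 7x_1 + 7x_2 = 147 and x_2 = 4.
Solving simultaneously gives x_1 = 17, x_2 = 4.

x_1 = 17, x_2 = 4, maximum P = 942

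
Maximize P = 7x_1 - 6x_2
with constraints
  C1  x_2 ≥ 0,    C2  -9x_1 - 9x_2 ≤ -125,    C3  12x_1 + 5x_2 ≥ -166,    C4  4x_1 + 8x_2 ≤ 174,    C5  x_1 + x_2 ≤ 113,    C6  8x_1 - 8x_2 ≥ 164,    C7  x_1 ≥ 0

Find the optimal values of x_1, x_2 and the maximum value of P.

x_1 = 87/2, x_2 = 0, maximum P = 609/2

Vertices and P = 7x_1 - 6x_2:
  (87/2, 0) → P = 609/2
  (41/2, 0) → P = 287/2
  (169/6, 23/3) → P = 907/6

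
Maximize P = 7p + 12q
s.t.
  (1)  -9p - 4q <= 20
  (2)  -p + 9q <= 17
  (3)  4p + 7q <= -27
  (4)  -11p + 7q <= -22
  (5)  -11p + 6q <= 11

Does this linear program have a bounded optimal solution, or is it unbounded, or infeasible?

From the feasible point (-52/107, -418/107), moving in the direction (7, -4) keeps every constraint satisfied while P increases without bound.

unbounded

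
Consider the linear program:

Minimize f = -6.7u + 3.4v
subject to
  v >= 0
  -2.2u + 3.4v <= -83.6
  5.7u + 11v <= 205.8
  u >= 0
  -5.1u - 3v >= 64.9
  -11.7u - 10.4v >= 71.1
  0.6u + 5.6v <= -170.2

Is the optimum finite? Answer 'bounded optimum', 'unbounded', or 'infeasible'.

infeasible

The boundaries u = 0 and 0.6u + 5.6v = -170.2 meet at (0, -851/28), but that point violates v ≥ 0. Every candidate vertex is excluded by some other constraint, so the feasible region is empty.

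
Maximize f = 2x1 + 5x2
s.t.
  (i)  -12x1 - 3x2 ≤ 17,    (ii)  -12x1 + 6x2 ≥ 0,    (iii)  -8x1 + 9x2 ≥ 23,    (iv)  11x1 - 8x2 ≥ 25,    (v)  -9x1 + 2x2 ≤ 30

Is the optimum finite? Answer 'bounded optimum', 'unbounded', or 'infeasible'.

infeasible

The boundaries -12x1 - 3x2 = 17 and -8x1 + 9x2 = 23 meet at (-37/22, 35/33), but that point violates 11x1 - 8x2 ≥ 25. Every candidate vertex is excluded by some other constraint, so the feasible region is empty.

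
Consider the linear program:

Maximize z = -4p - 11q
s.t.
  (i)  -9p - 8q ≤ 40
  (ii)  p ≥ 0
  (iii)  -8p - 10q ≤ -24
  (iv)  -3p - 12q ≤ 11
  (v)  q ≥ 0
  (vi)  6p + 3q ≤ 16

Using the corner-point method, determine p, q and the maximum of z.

Feasible corners and z = -4p - 11q:
  (0, 12/5) → z = -132/5
  (0, 16/3) → z = -176/3
  (22/9, 4/9) → z = -44/3

p = 22/9, q = 4/9, maximum z = -44/3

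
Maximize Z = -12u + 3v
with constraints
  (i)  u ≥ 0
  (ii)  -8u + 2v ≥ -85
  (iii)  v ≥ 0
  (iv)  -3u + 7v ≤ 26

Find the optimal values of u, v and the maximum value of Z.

u = 0, v = 26/7, maximum Z = 78/7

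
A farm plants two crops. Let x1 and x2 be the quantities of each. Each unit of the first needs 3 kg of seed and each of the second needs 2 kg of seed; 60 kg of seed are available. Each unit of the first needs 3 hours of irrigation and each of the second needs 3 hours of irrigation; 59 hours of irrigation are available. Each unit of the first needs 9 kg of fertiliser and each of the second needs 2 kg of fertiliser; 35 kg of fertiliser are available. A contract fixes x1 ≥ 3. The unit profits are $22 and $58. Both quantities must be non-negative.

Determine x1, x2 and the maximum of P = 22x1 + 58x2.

Extreme points and P = 22x1 + 58x2:
  (35/9, 0) → P = 770/9
  (3, 0) → P = 66
  (3, 4) → P = 298

x1 = 3, x2 = 4, maximum P = 298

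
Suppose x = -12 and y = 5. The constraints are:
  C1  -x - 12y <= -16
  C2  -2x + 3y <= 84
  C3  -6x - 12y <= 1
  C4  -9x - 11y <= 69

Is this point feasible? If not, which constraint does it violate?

Constraint C3: -6x - 12y = 12, which is not ≤ 1. All other constraints are satisfied.

not feasible — violates C3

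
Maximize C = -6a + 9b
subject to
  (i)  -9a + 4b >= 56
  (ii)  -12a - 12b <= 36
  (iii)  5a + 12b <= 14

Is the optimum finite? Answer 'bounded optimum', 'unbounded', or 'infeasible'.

bounded optimum

Extreme points and C = -6a + 9b:
  (-68/13, 29/13) → C = 669/13
  (-77/16, 203/64) → C = 3675/64
  (-50/7, 29/7) → C = 561/7
The feasible region has finitely many vertices and no improving ray; the maximum is 561/7 at (-50/7, 29/7).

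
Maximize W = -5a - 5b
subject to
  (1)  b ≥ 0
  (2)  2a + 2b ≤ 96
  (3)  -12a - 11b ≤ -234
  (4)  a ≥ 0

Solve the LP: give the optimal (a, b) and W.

a = 39/2, b = 0, maximum W = -195/2

Extreme points and W = -5a - 5b:
  (48, 0) → W = -240
  (39/2, 0) → W = -195/2
  (0, 48) → W = -240
  (0, 234/11) → W = -1170/11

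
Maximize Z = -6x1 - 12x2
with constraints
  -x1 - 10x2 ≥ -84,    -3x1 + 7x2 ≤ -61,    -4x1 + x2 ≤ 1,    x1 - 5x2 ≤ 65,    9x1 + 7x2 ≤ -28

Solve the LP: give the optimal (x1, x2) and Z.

x1 = -70/19, x2 = -261/19, maximum Z = 3552/19

Extreme points and Z = -6x1 - 12x2:
  (-68/25, -247/25) → Z = 3372/25
  (11/4, -211/28) → Z = 1035/14
  (-70/19, -261/19) → Z = 3552/19
  (315/52, -613/52) → Z = 2733/26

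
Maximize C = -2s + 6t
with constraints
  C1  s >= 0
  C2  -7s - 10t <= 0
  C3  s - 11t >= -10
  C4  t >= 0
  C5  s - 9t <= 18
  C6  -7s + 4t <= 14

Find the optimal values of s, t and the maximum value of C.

Feasible corners and C = -2s + 6t:
  (0, 0) → C = 0
  (0, 10/11) → C = 60/11
  (144, 14) → C = -204
  (18, 0) → C = -36

s = 0, t = 10/11, maximum C = 60/11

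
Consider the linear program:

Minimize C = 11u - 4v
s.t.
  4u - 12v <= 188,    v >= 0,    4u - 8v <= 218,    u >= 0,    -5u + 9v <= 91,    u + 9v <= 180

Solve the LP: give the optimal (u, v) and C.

Vertices and C = 11u - 4v:
  (47, 0) → C = 517
  (139/2, 15/2) → C = 1469/2
  (0, 0) → C = 0
  (1701/22, 251/22) → C = 17707/22
  (0, 91/9) → C = -364/9
  (89/6, 991/54) → C = 4847/54

The optimum lies where u = 0 and -5u + 9v = 91.
Solving simultaneously gives u = 0, v = 91/9.

u = 0, v = 91/9, minimum C = -364/9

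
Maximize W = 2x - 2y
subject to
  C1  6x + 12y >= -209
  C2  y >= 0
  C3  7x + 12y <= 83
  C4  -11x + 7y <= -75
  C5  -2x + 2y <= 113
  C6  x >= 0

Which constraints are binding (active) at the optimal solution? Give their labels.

Corner points and W = 2x - 2y:
  (83/7, 0) → W = 166/7
  (75/11, 0) → W = 150/11
  (1481/181, 388/181) → W = 2186/181

The maximum is at (83/7, 0). Substituting into each constraint, equality holds for C2 and C3; the remaining constraints have slack.

C2 and C3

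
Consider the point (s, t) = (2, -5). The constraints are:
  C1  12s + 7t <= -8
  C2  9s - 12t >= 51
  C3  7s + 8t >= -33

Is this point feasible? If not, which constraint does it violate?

C1: -11 ≤ -8 ✓
C2: 78 ≥ 51 ✓
C3: -26 ≥ -33 ✓

feasible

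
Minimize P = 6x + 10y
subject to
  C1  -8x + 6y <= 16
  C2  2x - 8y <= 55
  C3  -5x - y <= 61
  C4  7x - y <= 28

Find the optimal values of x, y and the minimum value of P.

x = -229/26, y = -118/13, minimum P = -1867/13

Extreme points and P = 6x + 10y:
  (-229/26, -118/13) → P = -1867/13
  (92/17, 168/17) → P = 2232/17
  (169/54, -329/54) → P = -1138/27

The binding constraints are -8x + 6y = 16 and 2x - 8y = 55.
Solving simultaneously gives x = -229/26, y = -118/13.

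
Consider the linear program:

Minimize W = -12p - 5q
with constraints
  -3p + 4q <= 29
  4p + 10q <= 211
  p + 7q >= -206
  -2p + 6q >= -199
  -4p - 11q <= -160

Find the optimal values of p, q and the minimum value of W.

p = 74, q = -17/2, minimum W = -1691/2

Feasible corners and W = -12p - 5q:
  (277/23, 749/46) → W = -10393/46
  (321/49, 596/49) → W = -976/7
  (74, -17/2) → W = -1691/2
  (3149/46, -238/23) → W = -17704/23

At the optimal vertex, 4p + 10q = 211 and -2p + 6q = -199.
Solving simultaneously gives p = 74, q = -17/2.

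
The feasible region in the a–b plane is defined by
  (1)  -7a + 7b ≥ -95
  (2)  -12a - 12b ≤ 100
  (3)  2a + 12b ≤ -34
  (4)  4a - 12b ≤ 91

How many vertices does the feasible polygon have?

4

The feasible vertices (each the meet of two boundaries and inside every other half-plane) are:
  (451/49, -214/49)
  (503/56, -257/56)
  (-33/5, -26/15)
  (-9/16, -373/48)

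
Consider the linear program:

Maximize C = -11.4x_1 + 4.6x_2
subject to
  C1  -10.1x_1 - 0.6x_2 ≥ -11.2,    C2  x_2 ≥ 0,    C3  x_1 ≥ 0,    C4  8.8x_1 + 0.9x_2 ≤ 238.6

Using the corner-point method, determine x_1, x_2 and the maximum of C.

Corner points and C = -11.4x_1 + 4.6x_2:
  (112/101, 0) → C = -6384/505
  (0, 56/3) → C = 1288/15
  (0, 0) → C = 0

The binding constraints are -10.1x_1 - 0.6x_2 = -11.2 and x_1 = 0.
Solving simultaneously gives x_1 = 0, x_2 = 56/3.

x_1 = 0, x_2 = 56/3, maximum C = 1288/15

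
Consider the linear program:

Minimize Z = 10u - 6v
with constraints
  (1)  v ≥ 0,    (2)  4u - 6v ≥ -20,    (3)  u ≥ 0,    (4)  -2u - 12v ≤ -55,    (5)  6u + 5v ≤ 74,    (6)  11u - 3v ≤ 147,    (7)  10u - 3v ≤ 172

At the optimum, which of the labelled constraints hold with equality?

(2) and (4)

Corner points and Z = 10u - 6v:
  (3/2, 13/3) → Z = -11
  (43/7, 52/7) → Z = 118/7
  (613/62, 91/31) → Z = 2519/31

The minimum is at (3/2, 13/3). Substituting into each constraint, equality holds for (2) and (4); the remaining constraints have slack.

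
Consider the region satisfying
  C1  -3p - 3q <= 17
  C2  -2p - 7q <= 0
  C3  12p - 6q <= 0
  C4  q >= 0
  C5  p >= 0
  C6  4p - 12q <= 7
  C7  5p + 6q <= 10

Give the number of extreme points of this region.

3

Of the 21 pairwise boundary intersections, those satisfying every inequality are:
  (0, 0)
  (10/17, 20/17)
  (0, 5/3)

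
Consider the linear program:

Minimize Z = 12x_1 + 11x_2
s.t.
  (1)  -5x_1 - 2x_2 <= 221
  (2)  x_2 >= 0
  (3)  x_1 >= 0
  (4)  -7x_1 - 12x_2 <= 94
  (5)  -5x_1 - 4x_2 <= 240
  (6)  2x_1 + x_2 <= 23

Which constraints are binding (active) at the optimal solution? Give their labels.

Extreme points and Z = 12x_1 + 11x_2:
  (0, 0) → Z = 0
  (23/2, 0) → Z = 138
  (0, 23) → Z = 253

The minimum is at (0, 0). Substituting into each constraint, equality holds for (2) and (3); the remaining constraints have slack.

(2) and (3)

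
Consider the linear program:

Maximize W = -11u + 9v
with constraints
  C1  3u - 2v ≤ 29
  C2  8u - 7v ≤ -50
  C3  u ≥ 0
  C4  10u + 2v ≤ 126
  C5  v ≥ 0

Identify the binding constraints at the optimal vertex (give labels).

C3 and C4

Vertices and W = -11u + 9v:
  (0, 50/7) → W = 450/7
  (391/43, 754/43) → W = 2485/43
  (0, 63) → W = 567

The maximum is at (0, 63). Substituting into each constraint, equality holds for C3 and C4; the remaining constraints have slack.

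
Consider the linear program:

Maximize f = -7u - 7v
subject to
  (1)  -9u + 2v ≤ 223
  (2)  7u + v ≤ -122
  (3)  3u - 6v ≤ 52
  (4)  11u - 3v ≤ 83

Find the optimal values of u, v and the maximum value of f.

u = -721/24, v = -379/16, maximum f = 18053/48

At the optimal vertex, -9u + 2v = 223 and 3u - 6v = 52.
Solving simultaneously gives u = -721/24, v = -379/16.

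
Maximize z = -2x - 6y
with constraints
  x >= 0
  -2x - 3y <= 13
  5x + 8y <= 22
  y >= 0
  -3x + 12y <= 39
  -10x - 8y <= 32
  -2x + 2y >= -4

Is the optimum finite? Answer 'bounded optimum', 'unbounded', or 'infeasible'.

bounded optimum

Feasible corners and z = -2x - 6y:
  (0, 11/4) → z = -33/2
  (0, 0) → z = 0
  (38/13, 12/13) → z = -148/13
  (2, 0) → z = -4
The feasible region has finitely many vertices and no improving ray; the maximum is 0 at (0, 0).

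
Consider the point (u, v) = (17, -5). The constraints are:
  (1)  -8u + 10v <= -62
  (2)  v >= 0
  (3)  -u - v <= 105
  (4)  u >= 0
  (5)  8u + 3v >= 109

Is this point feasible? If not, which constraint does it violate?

not feasible — violates (2)

Constraint (2): v = -5, which is not ≥ 0. All other constraints are satisfied.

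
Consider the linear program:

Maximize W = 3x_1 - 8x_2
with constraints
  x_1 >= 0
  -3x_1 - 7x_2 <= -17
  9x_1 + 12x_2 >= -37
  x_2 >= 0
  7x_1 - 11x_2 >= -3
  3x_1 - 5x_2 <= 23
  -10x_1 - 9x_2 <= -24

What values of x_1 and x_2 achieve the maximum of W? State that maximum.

x_1 = 23/3, x_2 = 0, maximum W = 23

Extreme points and W = 3x_1 - 8x_2:
  (17/3, 0) → W = 17
  (83/41, 64/41) → W = -263/41
  (23/3, 0) → W = 23
The feasible region is unbounded (it extends along (11, 7), (5, 3)), but W strictly decreases along every unbounded feasible direction, so there is no improving ray and the maximum is attained at a vertex.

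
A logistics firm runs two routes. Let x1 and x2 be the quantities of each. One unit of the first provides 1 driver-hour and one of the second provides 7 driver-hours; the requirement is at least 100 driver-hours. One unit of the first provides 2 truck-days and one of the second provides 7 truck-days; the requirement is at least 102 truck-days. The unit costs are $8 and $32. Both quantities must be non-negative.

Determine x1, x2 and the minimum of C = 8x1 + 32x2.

Extreme points and C = 8x1 + 32x2:
  (0, 102/7) → C = 3264/7
  (100, 0) → C = 800
  (2, 14) → C = 464
The feasible region is unbounded (it extends along (0, 1), (1, 0)), but C strictly increases along every unbounded feasible direction, so there is no improving ray and the minimum is attained at a vertex.

x1 = 2, x2 = 14, minimum C = 464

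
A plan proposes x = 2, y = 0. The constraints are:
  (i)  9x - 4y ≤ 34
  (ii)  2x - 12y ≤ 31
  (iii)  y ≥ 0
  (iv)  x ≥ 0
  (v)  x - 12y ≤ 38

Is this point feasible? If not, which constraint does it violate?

(i): 18 ≤ 34 ✓
(ii): 4 ≤ 31 ✓
(iii): 0 ≥ 0 ✓
(iv): 2 ≥ 0 ✓
(v): 2 ≤ 38 ✓

feasible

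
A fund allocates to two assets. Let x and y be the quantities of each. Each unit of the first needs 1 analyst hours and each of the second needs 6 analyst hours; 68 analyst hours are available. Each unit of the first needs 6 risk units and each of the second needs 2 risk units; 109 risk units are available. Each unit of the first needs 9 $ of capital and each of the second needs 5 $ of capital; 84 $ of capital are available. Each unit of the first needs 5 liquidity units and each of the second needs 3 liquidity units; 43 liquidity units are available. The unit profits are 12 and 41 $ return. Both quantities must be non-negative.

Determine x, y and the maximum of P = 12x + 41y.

Corner points and P = 12x + 41y:
  (0, 0) → P = 0
  (0, 34/3) → P = 1394/3
  (43/5, 0) → P = 516/5
  (2, 11) → P = 475

x = 2, y = 11, maximum P = 475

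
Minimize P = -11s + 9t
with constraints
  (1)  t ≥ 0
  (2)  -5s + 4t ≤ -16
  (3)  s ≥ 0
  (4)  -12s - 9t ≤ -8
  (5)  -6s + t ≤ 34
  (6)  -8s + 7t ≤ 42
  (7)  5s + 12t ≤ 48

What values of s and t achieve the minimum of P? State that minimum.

Feasible corners and P = -11s + 9t:
  (16/5, 0) → P = -176/5
  (48/5, 0) → P = -528/5
  (24/5, 2) → P = -174/5

The binding constraints are t = 0 and 5s + 12t = 48.
Solving simultaneously gives s = 48/5, t = 0.

s = 48/5, t = 0, minimum P = -528/5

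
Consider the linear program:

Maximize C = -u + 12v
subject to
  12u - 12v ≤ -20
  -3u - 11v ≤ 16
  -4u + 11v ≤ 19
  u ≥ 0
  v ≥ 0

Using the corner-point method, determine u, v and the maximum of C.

Extreme points and C = -u + 12v:
  (2/21, 37/21) → C = 442/21
  (0, 5/3) → C = 20
  (0, 19/11) → C = 228/11

At the optimal vertex, 12u - 12v = -20 and -4u + 11v = 19.
Solving simultaneously gives u = 2/21, v = 37/21.

u = 2/21, v = 37/21, maximum C = 442/21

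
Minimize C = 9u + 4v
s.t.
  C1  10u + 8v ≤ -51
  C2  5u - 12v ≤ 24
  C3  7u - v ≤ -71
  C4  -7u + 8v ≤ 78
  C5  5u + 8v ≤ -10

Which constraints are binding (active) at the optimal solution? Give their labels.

Feasible corners and C = 9u + 4v:
  (-876/79, -523/79) → C = -9976/79
  (-282/11, -279/22) → C = -3096/11
  (-10, 1) → C = -86

The minimum is at (-282/11, -279/22). Substituting into each constraint, equality holds for C2 and C4; the remaining constraints have slack.

C2 and C4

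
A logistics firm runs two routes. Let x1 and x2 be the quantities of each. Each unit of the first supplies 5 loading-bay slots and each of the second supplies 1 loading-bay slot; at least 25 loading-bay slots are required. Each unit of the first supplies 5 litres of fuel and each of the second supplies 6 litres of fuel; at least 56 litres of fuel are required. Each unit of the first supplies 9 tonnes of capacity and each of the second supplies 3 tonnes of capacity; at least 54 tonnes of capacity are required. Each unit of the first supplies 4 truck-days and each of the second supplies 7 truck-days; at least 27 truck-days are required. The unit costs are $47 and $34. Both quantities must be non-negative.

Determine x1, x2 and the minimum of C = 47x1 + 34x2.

x1 = 4, x2 = 6, minimum C = 392

The feasible region is unbounded (it extends along (0, 1), (1, 0)), but C strictly increases along every unbounded feasible direction, so there is no improving ray and the minimum is attained at a vertex.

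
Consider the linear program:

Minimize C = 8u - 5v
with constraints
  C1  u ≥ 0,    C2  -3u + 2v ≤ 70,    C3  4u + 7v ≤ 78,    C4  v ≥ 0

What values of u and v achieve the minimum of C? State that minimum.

u = 0, v = 78/7, minimum C = -390/7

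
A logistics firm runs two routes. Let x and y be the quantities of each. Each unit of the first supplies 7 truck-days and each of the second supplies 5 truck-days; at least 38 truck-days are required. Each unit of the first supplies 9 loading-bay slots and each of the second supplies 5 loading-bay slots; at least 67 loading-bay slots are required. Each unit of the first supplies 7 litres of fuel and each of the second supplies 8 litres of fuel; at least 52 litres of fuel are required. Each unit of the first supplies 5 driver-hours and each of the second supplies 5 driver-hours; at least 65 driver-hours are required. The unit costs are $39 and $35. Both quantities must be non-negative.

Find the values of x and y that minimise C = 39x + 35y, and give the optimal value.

Extreme points and C = 39x + 35y:
  (0, 67/5) → C = 469
  (13, 0) → C = 507
  (1/2, 25/2) → C = 457
The feasible region is unbounded (it extends along (0, 1), (1, 0)), but C strictly increases along every unbounded feasible direction, so there is no improving ray and the minimum is attained at a vertex.

At the optimal vertex, 9x + 5y = 67 and 5x + 5y = 65.
Solving simultaneously gives x = 1/2, y = 25/2.

x = 1/2, y = 25/2, minimum C = 457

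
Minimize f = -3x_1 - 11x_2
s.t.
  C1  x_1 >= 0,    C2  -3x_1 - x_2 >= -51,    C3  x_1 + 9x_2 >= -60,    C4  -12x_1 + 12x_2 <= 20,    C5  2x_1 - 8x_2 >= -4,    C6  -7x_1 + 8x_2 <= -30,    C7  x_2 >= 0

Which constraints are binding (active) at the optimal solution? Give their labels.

Corner points and f = -3x_1 - 11x_2:
  (202/13, 57/13) → f = -1233/13
  (17, 0) → f = -51
  (34/5, 11/5) → f = -223/5
  (30/7, 0) → f = -90/7

The minimum is at (202/13, 57/13). Substituting into each constraint, equality holds for C2 and C5; the remaining constraints have slack.

C2 and C5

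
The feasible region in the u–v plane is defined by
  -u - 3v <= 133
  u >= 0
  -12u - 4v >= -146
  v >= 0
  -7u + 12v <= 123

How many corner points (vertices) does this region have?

4

The feasible vertices (each the meet of two boundaries and inside every other half-plane) are:
  (0, 0)
  (0, 41/4)
  (73/6, 0)
  (315/43, 1249/86)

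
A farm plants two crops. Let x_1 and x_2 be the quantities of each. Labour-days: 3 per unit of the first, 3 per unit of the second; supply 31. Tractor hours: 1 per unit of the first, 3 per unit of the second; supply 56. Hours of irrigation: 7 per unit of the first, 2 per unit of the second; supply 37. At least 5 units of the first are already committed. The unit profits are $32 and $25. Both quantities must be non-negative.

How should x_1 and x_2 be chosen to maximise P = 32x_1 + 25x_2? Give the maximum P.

Corner points and P = 32x_1 + 25x_2:
  (37/7, 0) → P = 1184/7
  (5, 0) → P = 160
  (5, 1) → P = 185

At the optimal vertex, 7x_1 + 2x_2 = 37 and x_1 = 5.
Solving simultaneously gives x_1 = 5, x_2 = 1.

x_1 = 5, x_2 = 1, maximum P = 185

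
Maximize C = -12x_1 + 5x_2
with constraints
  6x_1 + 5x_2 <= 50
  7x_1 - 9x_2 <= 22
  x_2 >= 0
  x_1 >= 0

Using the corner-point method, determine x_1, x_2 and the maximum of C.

x_1 = 0, x_2 = 10, maximum C = 50

Feasible corners and C = -12x_1 + 5x_2:
  (560/89, 218/89) → C = -5630/89
  (0, 10) → C = 50
  (22/7, 0) → C = -264/7
  (0, 0) → C = 0

The binding constraints are 6x_1 + 5x_2 = 50 and x_1 = 0.
Solving simultaneously gives x_1 = 0, x_2 = 10.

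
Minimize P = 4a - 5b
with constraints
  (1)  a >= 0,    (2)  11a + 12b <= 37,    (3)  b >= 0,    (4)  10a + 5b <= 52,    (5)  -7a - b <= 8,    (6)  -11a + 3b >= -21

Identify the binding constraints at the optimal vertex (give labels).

(1) and (2)

Feasible corners and P = 4a - 5b:
  (0, 37/12) → P = -185/12
  (0, 0) → P = 0
  (11/5, 16/15) → P = 52/15
  (21/11, 0) → P = 84/11

The minimum is at (0, 37/12). Substituting into each constraint, equality holds for (1) and (2); the remaining constraints have slack.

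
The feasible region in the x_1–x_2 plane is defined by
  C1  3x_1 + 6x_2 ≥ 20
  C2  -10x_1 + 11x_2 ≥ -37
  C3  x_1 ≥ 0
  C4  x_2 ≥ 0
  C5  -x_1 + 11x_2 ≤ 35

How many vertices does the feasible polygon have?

3

Pairwise boundary intersections that survive every other constraint:
  (442/93, 89/93)
  (10/39, 125/39)
  (8, 43/11)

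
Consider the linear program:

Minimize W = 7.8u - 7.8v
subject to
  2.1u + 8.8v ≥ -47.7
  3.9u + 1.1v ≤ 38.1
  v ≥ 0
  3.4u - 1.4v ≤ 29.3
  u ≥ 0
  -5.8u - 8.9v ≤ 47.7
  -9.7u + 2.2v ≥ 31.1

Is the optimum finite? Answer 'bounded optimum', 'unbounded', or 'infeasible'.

bounded optimum

Feasible corners and W = 7.8u - 7.8v:
  (0, 381/11) → W = -14859/55
  (451/175, 49086/1925) → W = -13767/77
  (0, 311/22) → W = -12129/110
The feasible region has finitely many vertices and no improving ray; the minimum is -14859/55 at (0, 381/11).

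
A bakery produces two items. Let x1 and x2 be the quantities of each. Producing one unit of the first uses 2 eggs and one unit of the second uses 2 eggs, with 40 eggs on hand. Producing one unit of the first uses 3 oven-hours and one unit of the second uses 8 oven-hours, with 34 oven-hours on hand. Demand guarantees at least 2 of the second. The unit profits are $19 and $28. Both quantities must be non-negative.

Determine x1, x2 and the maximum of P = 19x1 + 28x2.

x1 = 6, x2 = 2, maximum P = 170

Corner points and P = 19x1 + 28x2:
  (0, 17/4) → P = 119
  (0, 2) → P = 56
  (6, 2) → P = 170

The binding constraints are 3x1 + 8x2 = 34 and x2 = 2.
Solving simultaneously gives x1 = 6, x2 = 2.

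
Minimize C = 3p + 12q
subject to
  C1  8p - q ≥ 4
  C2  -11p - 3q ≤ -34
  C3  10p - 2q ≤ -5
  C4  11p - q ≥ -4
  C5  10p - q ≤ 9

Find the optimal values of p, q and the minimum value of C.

Feasible corners and C = 3p + 12q:
  (13/6, 40/3) → C = 333/2
  (5/2, 16) → C = 399/2
  (23/10, 14) → C = 1749/10

The binding constraints are 8p - q = 4 and 10p - 2q = -5.
Solving simultaneously gives p = 13/6, q = 40/3.

p = 13/6, q = 40/3, minimum C = 333/2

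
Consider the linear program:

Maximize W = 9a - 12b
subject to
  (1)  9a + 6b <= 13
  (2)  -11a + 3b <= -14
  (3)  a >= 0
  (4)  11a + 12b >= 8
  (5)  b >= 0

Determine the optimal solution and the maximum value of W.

Feasible corners and W = 9a - 12b:
  (41/31, 17/93) → W = 301/31
  (13/9, 0) → W = 13
  (14/11, 0) → W = 126/11

a = 13/9, b = 0, maximum W = 13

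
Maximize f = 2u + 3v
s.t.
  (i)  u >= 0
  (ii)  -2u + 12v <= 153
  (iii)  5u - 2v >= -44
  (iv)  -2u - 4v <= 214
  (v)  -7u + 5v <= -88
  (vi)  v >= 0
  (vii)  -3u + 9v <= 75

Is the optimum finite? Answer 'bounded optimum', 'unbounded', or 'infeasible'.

unbounded

From the feasible point (53/2, 103/6), moving in the direction (1, 0) keeps every constraint satisfied while f increases without bound.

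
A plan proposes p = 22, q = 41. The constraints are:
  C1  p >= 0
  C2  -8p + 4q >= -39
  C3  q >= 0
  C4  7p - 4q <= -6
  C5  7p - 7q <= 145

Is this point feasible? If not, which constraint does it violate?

C1: 22 ≥ 0 ✓
C2: -12 ≥ -39 ✓
C3: 41 ≥ 0 ✓
C4: -10 ≤ -6 ✓
C5: -133 ≤ 145 ✓

feasible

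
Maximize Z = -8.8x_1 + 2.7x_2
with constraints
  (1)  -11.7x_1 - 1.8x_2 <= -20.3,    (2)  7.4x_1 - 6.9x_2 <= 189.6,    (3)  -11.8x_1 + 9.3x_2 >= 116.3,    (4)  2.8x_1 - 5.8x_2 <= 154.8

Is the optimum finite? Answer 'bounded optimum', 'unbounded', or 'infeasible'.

unbounded

From the feasible point (-137/867, 32005/2601), moving in the direction (-1.8, 11.7) keeps every constraint satisfied while Z increases without bound.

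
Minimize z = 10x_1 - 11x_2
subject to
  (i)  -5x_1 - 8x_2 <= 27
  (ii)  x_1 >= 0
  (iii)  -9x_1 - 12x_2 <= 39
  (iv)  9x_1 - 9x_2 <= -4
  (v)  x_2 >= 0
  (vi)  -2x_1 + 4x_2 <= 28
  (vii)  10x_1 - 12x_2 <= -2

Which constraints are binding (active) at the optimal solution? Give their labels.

(ii) and (vi)

Corner points and z = 10x_1 - 11x_2:
  (0, 4/9) → z = -44/9
  (0, 7) → z = -77
  (118/9, 122/9) → z = -18

The minimum is at (0, 7). Substituting into each constraint, equality holds for (ii) and (vi); the remaining constraints have slack.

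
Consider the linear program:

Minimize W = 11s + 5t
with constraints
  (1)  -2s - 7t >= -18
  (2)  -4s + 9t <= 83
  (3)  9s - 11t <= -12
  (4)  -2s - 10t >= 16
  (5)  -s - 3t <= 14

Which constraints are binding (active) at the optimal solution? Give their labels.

Vertices and W = 11s + 5t:
  (-487/29, 51/29) → W = -5102/29
  (-125/7, 9/7) → W = -190
  (-37/14, -15/14) → W = -241/7
  (-5, -3) → W = -70

The minimum is at (-125/7, 9/7). Substituting into each constraint, equality holds for (2) and (5); the remaining constraints have slack.

(2) and (5)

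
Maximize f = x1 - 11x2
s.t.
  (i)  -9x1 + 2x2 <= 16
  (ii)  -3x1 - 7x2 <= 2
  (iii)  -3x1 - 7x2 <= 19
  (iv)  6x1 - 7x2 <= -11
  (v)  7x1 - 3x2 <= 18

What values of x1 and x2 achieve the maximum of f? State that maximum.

The feasible region is unbounded (it extends along (3, 7), (2, 9)), but f strictly decreases along every unbounded feasible direction, so there is no improving ray and the maximum is attained at a vertex.

x1 = -13/9, x2 = 1/3, maximum f = -46/9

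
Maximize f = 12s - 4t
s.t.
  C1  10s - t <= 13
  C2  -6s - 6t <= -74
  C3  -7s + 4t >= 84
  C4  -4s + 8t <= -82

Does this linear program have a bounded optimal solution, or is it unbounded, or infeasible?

The boundaries 10s - t = 13 and -7s + 4t = 84 meet at (136/33, 931/33), but that point violates -4s + 8t ≤ -82. Every candidate vertex is excluded by some other constraint, so the feasible region is empty.

infeasible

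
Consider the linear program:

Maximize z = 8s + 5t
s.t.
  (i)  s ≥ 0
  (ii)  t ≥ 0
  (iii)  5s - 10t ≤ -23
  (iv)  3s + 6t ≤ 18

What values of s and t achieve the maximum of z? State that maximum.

Corner points and z = 8s + 5t:
  (0, 23/10) → z = 23/2
  (0, 3) → z = 15
  (7/10, 53/20) → z = 377/20

The optimum lies where 5s - 10t = -23 and 3s + 6t = 18.
Solving simultaneously gives s = 7/10, t = 53/20.

s = 7/10, t = 53/20, maximum z = 377/20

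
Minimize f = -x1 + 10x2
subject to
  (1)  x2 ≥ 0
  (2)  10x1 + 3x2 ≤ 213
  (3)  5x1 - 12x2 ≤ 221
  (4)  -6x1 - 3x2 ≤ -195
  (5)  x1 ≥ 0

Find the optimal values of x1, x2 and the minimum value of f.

Vertices and f = -x1 + 10x2:
  (9/2, 56) → f = 1111/2
  (0, 71) → f = 710
  (0, 65) → f = 650

The binding constraints are 10x1 + 3x2 = 213 and -6x1 - 3x2 = -195.
Solving simultaneously gives x1 = 9/2, x2 = 56.

x1 = 9/2, x2 = 56, minimum f = 1111/2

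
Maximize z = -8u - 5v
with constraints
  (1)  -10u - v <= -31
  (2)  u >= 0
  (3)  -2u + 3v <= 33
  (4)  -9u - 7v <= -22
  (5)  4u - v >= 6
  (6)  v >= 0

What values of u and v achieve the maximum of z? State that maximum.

Corner points and z = -8u - 5v:
  (37/14, 32/7) → z = -44
  (31/10, 0) → z = -124/5
  (51/10, 72/5) → z = -564/5
The feasible region is unbounded (it extends along (3, 2), (1, 0)), but z strictly decreases along every unbounded feasible direction, so there is no improving ray and the maximum is attained at a vertex.

At the optimal vertex, -10u - v = -31 and v = 0.
Solving simultaneously gives u = 31/10, v = 0.

u = 31/10, v = 0, maximum z = -124/5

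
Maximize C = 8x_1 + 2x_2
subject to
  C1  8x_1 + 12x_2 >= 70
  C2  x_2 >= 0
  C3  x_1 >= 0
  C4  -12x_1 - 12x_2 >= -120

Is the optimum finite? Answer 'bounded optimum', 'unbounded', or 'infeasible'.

Feasible corners and C = 8x_1 + 2x_2:
  (35/4, 0) → C = 70
  (0, 35/6) → C = 35/3
  (10, 0) → C = 80
  (0, 10) → C = 20
The feasible region has finitely many vertices and no improving ray; the maximum is 80 at (10, 0).

bounded optimum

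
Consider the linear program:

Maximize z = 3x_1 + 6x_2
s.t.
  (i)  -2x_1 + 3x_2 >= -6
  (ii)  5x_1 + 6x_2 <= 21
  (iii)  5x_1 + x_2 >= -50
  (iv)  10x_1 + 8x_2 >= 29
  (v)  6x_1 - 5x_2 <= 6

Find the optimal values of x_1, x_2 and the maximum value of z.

x_1 = 3/10, x_2 = 13/4, maximum z = 102/5

Corner points and z = 3x_1 + 6x_2:
  (3/10, 13/4) → z = 102/5
  (141/61, 96/61) → z = 999/61
  (193/98, 57/49) → z = 1263/98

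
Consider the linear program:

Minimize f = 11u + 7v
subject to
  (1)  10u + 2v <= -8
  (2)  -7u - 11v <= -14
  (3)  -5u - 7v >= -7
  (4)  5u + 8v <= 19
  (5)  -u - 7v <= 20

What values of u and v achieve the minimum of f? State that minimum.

Corner points and f = 11u + 7v:
  (-7/2, 7/2) → f = -14
  (-97, 63) → f = -626
  (-77/5, 12) → f = -427/5

The optimum lies where -7u - 11v = -14 and 5u + 8v = 19.
Solving simultaneously gives u = -97, v = 63.

u = -97, v = 63, minimum f = -626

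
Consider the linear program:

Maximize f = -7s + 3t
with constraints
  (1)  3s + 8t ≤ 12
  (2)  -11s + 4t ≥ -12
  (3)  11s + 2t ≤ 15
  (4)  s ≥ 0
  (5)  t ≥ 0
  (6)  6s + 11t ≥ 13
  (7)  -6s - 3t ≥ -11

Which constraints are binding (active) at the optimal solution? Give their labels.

(1) and (4)

Vertices and f = -7s + 3t:
  (48/41, 87/82) → f = -411/82
  (0, 3/2) → f = 9/2
  (14/11, 1/2) → f = -163/22
  (184/145, 71/145) → f = -215/29
  (0, 13/11) → f = 39/11

The maximum is at (0, 3/2). Substituting into each constraint, equality holds for (1) and (4); the remaining constraints have slack.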